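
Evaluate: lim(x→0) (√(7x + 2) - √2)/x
This is a standard limit.

Factor or rationalize the expression:
  lim(x→0) (√(7x + 2) - √2)/x = 7·sqrt(2)/4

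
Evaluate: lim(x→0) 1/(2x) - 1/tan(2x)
This is an ∞-∞ indeterminate form.

Combine fractions or rationalize to convert ∞-∞ to 0/0 form:
  lim(x→0) 1/(2x) - 1/tan(2x) = 0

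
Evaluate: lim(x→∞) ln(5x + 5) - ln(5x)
This is an ∞-∞ indeterminate form.

Combine fractions or rationalize to convert ∞-∞ to 0/0 form:
  lim(x→∞) ln(5x + 5) - ln(5x) = 0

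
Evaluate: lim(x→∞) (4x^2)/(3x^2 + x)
This is an ∞/∞ indeterminate form.

Apply L'Hôpital's rule: differentiate numerator and denominator separately.
  f(x) = 4·x^2   ⇒   f'(x) = 8·x
  g(x) = 3·x^2 + x   ⇒   g'(x) = 6·x + 1
  lim(x→∞) f'(x)/g'(x) = lim(x→∞) (8·x)/(6·x + 1)
  = 4/3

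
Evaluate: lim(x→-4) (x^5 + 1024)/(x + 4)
This is a standard limit.

Factor or rationalize the expression:
  lim(x→-4) (x^5 + 1024)/(x + 4) = 1280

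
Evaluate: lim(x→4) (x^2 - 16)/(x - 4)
This is a standard limit.

Factor or rationalize the expression:
  lim(x→4) (x^2 - 16)/(x - 4) = 8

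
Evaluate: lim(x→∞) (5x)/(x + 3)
This is an ∞/∞ indeterminate form.

Apply L'Hôpital's rule: differentiate numerator and denominator separately.
  f(x) = 5·x   ⇒   f'(x) = 5
  g(x) = x + 3   ⇒   g'(x) = 1
  lim(x→∞) f'(x)/g'(x) = lim(x→∞) (5)/(1)
  = 5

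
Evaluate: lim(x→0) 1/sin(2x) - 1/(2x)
This is an ∞-∞ indeterminate form.

Combine fractions or rationalize to convert ∞-∞ to 0/0 form:
  lim(x→0) 1/sin(2x) - 1/(2x) = 0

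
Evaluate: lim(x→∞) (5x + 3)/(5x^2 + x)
This is an ∞/∞ indeterminate form.

Apply L'Hôpital's rule: differentiate numerator and denominator separately.
  f(x) = 5·x + 3   ⇒   f'(x) = 5
  g(x) = 5·x^2 + x   ⇒   g'(x) = 10·x + 1
  lim(x→∞) f'(x)/g'(x) = lim(x→∞) (5)/(10·x + 1)
  = 0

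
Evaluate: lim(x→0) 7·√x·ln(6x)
This is a 0·∞ indeterminate form.

Rewrite 0·∞ as a quotient (0/0 or ∞/∞ form), then apply L'Hôpital's rule:
  lim(x→0) 7·√x·ln(6x) = 0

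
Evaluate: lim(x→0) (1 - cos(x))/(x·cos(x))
This is a 0/0 indeterminate form.

Apply L'Hôpital's rule: differentiate numerator and denominator separately.
  f(x) = 1 - cos(x)   ⇒   f'(x) = sin(x)
  g(x) = x·cos(x)   ⇒   g'(x) = -x·sin(x) + cos(x)
  lim(x→0) f'(x)/g'(x) = lim(x→0) (sin(x))/(-x·sin(x) + cos(x))
  = 0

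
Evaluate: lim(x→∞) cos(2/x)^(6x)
This is an exponential indeterminate form.

For exponential indeterminate forms, take the natural log:
  Let L = lim(x→∞) cos(2/x)^(6x)
  Then ln(L) = lim(x→∞) [exponent × ln(base)]
  Evaluate using L'Hôpital or standard limits, then exponentiate.
  L = 1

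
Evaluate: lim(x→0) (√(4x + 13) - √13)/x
This is a standard limit.

Factor or rationalize the expression:
  lim(x→0) (√(4x + 13) - √13)/x = 2·sqrt(13)/13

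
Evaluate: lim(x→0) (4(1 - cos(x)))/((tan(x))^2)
This is a 0/0 indeterminate form.

Apply L'Hôpital's rule: differentiate numerator and denominator separately.
  f(x) = 4 - 4·cos(x)   ⇒   f'(x) = 4·sin(x)
  g(x) = tan(x)^2   ⇒   g'(x) = (2·tan(x)^2 + 2)·tan(x)
  lim(x→0) f'(x)/g'(x) = lim(x→0) (4·sin(x))/((2·tan(x)^2 + 2)·tan(x))
  = 2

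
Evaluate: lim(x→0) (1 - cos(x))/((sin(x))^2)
This is a 0/0 indeterminate form.

Apply L'Hôpital's rule: differentiate numerator and denominator separately.
  f(x) = 1 - cos(x)   ⇒   f'(x) = sin(x)
  g(x) = sin(x)^2   ⇒   g'(x) = 2·sin(x)·cos(x)
  lim(x→0) f'(x)/g'(x) = lim(x→0) (sin(x))/(2·sin(x)·cos(x))
  = 1/2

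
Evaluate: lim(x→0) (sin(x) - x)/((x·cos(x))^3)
This is a 0/0 indeterminate form.

Apply L'Hôpital's rule: differentiate numerator and denominator separately.
  f(x) = -x + sin(x)   ⇒   f'(x) = cos(x) - 1
  g(x) = x^3·cos(x)^3   ⇒   g'(x) = -3·x^3·sin(x)·cos(x)^2 + 3·x^2·cos(x)^3
  lim(x→0) f'(x)/g'(x) = lim(x→0) (cos(x) - 1)/(-3·x^3·sin(x)·cos(x)^2 + 3·x^2·cos(x)^3)
  = -1/6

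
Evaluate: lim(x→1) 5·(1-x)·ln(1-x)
This is a 0·∞ indeterminate form.

Rewrite 0·∞ as a quotient (0/0 or ∞/∞ form), then apply L'Hôpital's rule:
  lim(x→1) 5·(1-x)·ln(1-x) = 0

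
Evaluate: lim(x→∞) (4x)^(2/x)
This is an exponential indeterminate form.

For exponential indeterminate forms, take the natural log:
  Let L = lim(x→∞) (4x)^(2/x)
  Then ln(L) = lim(x→∞) [exponent × ln(base)]
  Evaluate using L'Hôpital or standard limits, then exponentiate.
  L = 1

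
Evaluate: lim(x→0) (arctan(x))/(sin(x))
This is a 0/0 indeterminate form.

Apply L'Hôpital's rule: differentiate numerator and denominator separately.
  f(x) = atan(x)   ⇒   f'(x) = 1/(x^2 + 1)
  g(x) = sin(x)   ⇒   g'(x) = cos(x)
  lim(x→0) f'(x)/g'(x) = lim(x→0) (1/(x^2 + 1))/(cos(x))
  = 1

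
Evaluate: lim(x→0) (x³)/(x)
This is a 0/0 indeterminate form.

Apply L'Hôpital's rule: differentiate numerator and denominator separately.
  f(x) = x^3   ⇒   f'(x) = 3·x^2
  g(x) = x   ⇒   g'(x) = 1
  lim(x→0) f'(x)/g'(x) = lim(x→0) (3·x^2)/(1)
  = 0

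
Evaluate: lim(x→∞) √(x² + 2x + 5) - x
This is an ∞-∞ indeterminate form.

Combine fractions or rationalize to convert ∞-∞ to 0/0 form:
  lim(x→∞) √(x² + 2x + 5) - x = 1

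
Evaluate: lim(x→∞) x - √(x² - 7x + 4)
This is an ∞-∞ indeterminate form.

Combine fractions or rationalize to convert ∞-∞ to 0/0 form:
  lim(x→∞) x - √(x² - 7x + 4) = 7/2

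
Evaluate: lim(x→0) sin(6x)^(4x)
This is an exponential indeterminate form.

For exponential indeterminate forms, take the natural log:
  Let L = lim(x→0) sin(6x)^(4x)
  Then ln(L) = lim(x→0) [exponent × ln(base)]
  Evaluate using L'Hôpital or standard limits, then exponentiate.
  L = 1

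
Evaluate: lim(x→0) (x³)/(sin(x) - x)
This is a 0/0 indeterminate form.

Apply L'Hôpital's rule: differentiate numerator and denominator separately.
  f(x) = x^3   ⇒   f'(x) = 3·x^2
  g(x) = -x + sin(x)   ⇒   g'(x) = cos(x) - 1
  lim(x→0) f'(x)/g'(x) = lim(x→0) (3·x^2)/(cos(x) - 1)
  = -6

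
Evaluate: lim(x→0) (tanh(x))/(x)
This is a 0/0 indeterminate form.

Apply L'Hôpital's rule: differentiate numerator and denominator separately.
  f(x) = tanh(x)   ⇒   f'(x) = 1 - tanh(x)^2
  g(x) = x   ⇒   g'(x) = 1
  lim(x→0) f'(x)/g'(x) = lim(x→0) (1 - tanh(x)^2)/(1)
  = 1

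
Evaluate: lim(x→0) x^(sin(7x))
This is an exponential indeterminate form.

For exponential indeterminate forms, take the natural log:
  Let L = lim(x→0) x^(sin(7x))
  Then ln(L) = lim(x→0) [exponent × ln(base)]
  Evaluate using L'Hôpital or standard limits, then exponentiate.
  L = 1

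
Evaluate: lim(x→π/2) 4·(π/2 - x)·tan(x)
This is a 0·∞ indeterminate form.

Rewrite 0·∞ as a quotient (0/0 or ∞/∞ form), then apply L'Hôpital's rule:
  lim(x→π/2) 4·(π/2 - x)·tan(x) = 4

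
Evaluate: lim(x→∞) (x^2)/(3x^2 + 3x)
This is an ∞/∞ indeterminate form.

Apply L'Hôpital's rule: differentiate numerator and denominator separately.
  f(x) = x^2   ⇒   f'(x) = 2·x
  g(x) = 3·x^2 + 3·x   ⇒   g'(x) = 6·x + 3
  lim(x→∞) f'(x)/g'(x) = lim(x→∞) (2·x)/(6·x + 3)
  = 1/3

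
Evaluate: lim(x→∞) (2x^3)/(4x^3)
This is an ∞/∞ indeterminate form.

Apply L'Hôpital's rule: differentiate numerator and denominator separately.
  f(x) = 2·x^3   ⇒   f'(x) = 6·x^2
  g(x) = 4·x^3   ⇒   g'(x) = 12·x^2
  lim(x→∞) f'(x)/g'(x) = lim(x→∞) (6·x^2)/(12·x^2)
  = 1/2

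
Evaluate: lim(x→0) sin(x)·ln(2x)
This is a 0·∞ indeterminate form.

Rewrite 0·∞ as a quotient (0/0 or ∞/∞ form), then apply L'Hôpital's rule:
  lim(x→0) sin(x)·ln(2x) = 0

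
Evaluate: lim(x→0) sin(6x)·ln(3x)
This is a 0·∞ indeterminate form.

Rewrite 0·∞ as a quotient (0/0 or ∞/∞ form), then apply L'Hôpital's rule:
  lim(x→0) sin(6x)·ln(3x) = 0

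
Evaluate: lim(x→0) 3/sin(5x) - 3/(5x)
This is an ∞-∞ indeterminate form.

Combine fractions or rationalize to convert ∞-∞ to 0/0 form:
  lim(x→0) 3/sin(5x) - 3/(5x) = 0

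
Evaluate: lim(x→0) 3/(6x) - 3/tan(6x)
This is an ∞-∞ indeterminate form.

Combine fractions or rationalize to convert ∞-∞ to 0/0 form:
  lim(x→0) 3/(6x) - 3/tan(6x) = 0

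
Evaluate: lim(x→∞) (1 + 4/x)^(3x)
This is an exponential indeterminate form.

For exponential indeterminate forms, take the natural log:
  Let L = lim(x→∞) (1 + 4/x)^(3x)
  Then ln(L) = lim(x→∞) [exponent × ln(base)]
  Evaluate using L'Hôpital or standard limits, then exponentiate.
  L = e^(12)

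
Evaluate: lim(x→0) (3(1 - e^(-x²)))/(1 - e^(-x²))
This is a 0/0 indeterminate form.

Apply L'Hôpital's rule: differentiate numerator and denominator separately.
  f(x) = 3 - 3·e^(-x^2)   ⇒   f'(x) = 6·x·e^(-x^2)
  g(x) = 1 - e^(-x^2)   ⇒   g'(x) = 2·x·e^(-x^2)
  lim(x→0) f'(x)/g'(x) = lim(x→0) (6·x·e^(-x^2))/(2·x·e^(-x^2))
  = 3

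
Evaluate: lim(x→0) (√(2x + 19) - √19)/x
This is a standard limit.

Factor or rationalize the expression:
  lim(x→0) (√(2x + 19) - √19)/x = sqrt(19)/19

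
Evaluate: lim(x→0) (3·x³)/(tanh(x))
This is a 0/0 indeterminate form.

Apply L'Hôpital's rule: differentiate numerator and denominator separately.
  f(x) = 3·x^3   ⇒   f'(x) = 9·x^2
  g(x) = tanh(x)   ⇒   g'(x) = 1 - tanh(x)^2
  lim(x→0) f'(x)/g'(x) = lim(x→0) (9·x^2)/(1 - tanh(x)^2)
  = 0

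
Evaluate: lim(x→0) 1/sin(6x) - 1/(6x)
This is an ∞-∞ indeterminate form.

Combine fractions or rationalize to convert ∞-∞ to 0/0 form:
  lim(x→0) 1/sin(6x) - 1/(6x) = 0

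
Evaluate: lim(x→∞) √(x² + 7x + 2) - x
This is an ∞-∞ indeterminate form.

Combine fractions or rationalize to convert ∞-∞ to 0/0 form:
  lim(x→∞) √(x² + 7x + 2) - x = 7/2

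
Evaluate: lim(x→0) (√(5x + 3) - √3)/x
This is a standard limit.

Factor or rationalize the expression:
  lim(x→0) (√(5x + 3) - √3)/x = 5·sqrt(3)/6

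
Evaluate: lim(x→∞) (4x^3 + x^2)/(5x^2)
This is an ∞/∞ indeterminate form.

Apply L'Hôpital's rule: differentiate numerator and denominator separately.
  f(x) = 4·x^3 + x^2   ⇒   f'(x) = 12·x^2 + 2·x
  g(x) = 5·x^2   ⇒   g'(x) = 10·x
  lim(x→∞) f'(x)/g'(x) = lim(x→∞) (12·x^2 + 2·x)/(10·x)
  = ∞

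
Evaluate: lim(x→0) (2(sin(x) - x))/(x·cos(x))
This is a 0/0 indeterminate form.

Apply L'Hôpital's rule: differentiate numerator and denominator separately.
  f(x) = -2·x + 2·sin(x)   ⇒   f'(x) = 2·cos(x) - 2
  g(x) = x·cos(x)   ⇒   g'(x) = -x·sin(x) + cos(x)
  lim(x→0) f'(x)/g'(x) = lim(x→0) (2·cos(x) - 2)/(-x·sin(x) + cos(x))
  = 0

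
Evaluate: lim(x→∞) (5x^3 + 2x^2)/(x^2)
This is an ∞/∞ indeterminate form.

Apply L'Hôpital's rule: differentiate numerator and denominator separately.
  f(x) = 5·x^3 + 2·x^2   ⇒   f'(x) = 15·x^2 + 4·x
  g(x) = x^2   ⇒   g'(x) = 2·x
  lim(x→∞) f'(x)/g'(x) = lim(x→∞) (15·x^2 + 4·x)/(2·x)
  = ∞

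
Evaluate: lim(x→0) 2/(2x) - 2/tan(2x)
This is an ∞-∞ indeterminate form.

Combine fractions or rationalize to convert ∞-∞ to 0/0 form:
  lim(x→0) 2/(2x) - 2/tan(2x) = 0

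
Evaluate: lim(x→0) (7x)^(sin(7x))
This is an exponential indeterminate form.

For exponential indeterminate forms, take the natural log:
  Let L = lim(x→0) (7x)^(sin(7x))
  Then ln(L) = lim(x→0) [exponent × ln(base)]
  Evaluate using L'Hôpital or standard limits, then exponentiate.
  L = 1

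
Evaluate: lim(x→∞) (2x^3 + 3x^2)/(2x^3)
This is an ∞/∞ indeterminate form.

Apply L'Hôpital's rule: differentiate numerator and denominator separately.
  f(x) = 2·x^3 + 3·x^2   ⇒   f'(x) = 6·x^2 + 6·x
  g(x) = 2·x^3   ⇒   g'(x) = 6·x^2
  lim(x→∞) f'(x)/g'(x) = lim(x→∞) (6·x^2 + 6·x)/(6·x^2)
  = 1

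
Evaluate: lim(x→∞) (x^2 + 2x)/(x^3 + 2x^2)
This is an ∞/∞ indeterminate form.

Apply L'Hôpital's rule: differentiate numerator and denominator separately.
  f(x) = x^2 + 2·x   ⇒   f'(x) = 2·x + 2
  g(x) = x^3 + 2·x^2   ⇒   g'(x) = 3·x^2 + 4·x
  lim(x→∞) f'(x)/g'(x) = lim(x→∞) (2·x + 2)/(3·x^2 + 4·x)
  = 0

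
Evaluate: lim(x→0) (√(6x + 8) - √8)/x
This is a standard limit.

Factor or rationalize the expression:
  lim(x→0) (√(6x + 8) - √8)/x = 3·sqrt(2)/4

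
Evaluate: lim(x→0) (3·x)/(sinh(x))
This is a 0/0 indeterminate form.

Apply L'Hôpital's rule: differentiate numerator and denominator separately.
  f(x) = 3·x   ⇒   f'(x) = 3
  g(x) = sinh(x)   ⇒   g'(x) = cosh(x)
  lim(x→0) f'(x)/g'(x) = lim(x→0) (3)/(cosh(x))
  = 3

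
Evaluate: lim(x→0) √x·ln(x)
This is a 0·∞ indeterminate form.

Rewrite 0·∞ as a quotient (0/0 or ∞/∞ form), then apply L'Hôpital's rule:
  lim(x→0) √x·ln(x) = 0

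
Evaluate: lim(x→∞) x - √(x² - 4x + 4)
This is an ∞-∞ indeterminate form.

Combine fractions or rationalize to convert ∞-∞ to 0/0 form:
  lim(x→∞) x - √(x² - 4x + 4) = 2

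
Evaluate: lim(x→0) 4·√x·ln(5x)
This is a 0·∞ indeterminate form.

Rewrite 0·∞ as a quotient (0/0 or ∞/∞ form), then apply L'Hôpital's rule:
  lim(x→0) 4·√x·ln(5x) = 0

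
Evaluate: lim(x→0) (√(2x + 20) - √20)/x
This is a standard limit.

Factor or rationalize the expression:
  lim(x→0) (√(2x + 20) - √20)/x = sqrt(5)/10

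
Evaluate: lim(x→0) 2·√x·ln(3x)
This is a 0·∞ indeterminate form.

Rewrite 0·∞ as a quotient (0/0 or ∞/∞ form), then apply L'Hôpital's rule:
  lim(x→0) 2·√x·ln(3x) = 0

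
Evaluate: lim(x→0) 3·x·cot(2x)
This is a 0·∞ indeterminate form.

Rewrite 0·∞ as a quotient (0/0 or ∞/∞ form), then apply L'Hôpital's rule:
  lim(x→0) 3·x·cot(2x) = 3/2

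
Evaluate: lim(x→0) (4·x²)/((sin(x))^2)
This is a 0/0 indeterminate form.

Apply L'Hôpital's rule: differentiate numerator and denominator separately.
  f(x) = 4·x^2   ⇒   f'(x) = 8·x
  g(x) = sin(x)^2   ⇒   g'(x) = 2·sin(x)·cos(x)
  lim(x→0) f'(x)/g'(x) = lim(x→0) (8·x)/(2·sin(x)·cos(x))
  = 4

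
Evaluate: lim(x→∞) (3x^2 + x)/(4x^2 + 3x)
This is an ∞/∞ indeterminate form.

Apply L'Hôpital's rule: differentiate numerator and denominator separately.
  f(x) = 3·x^2 + x   ⇒   f'(x) = 6·x + 1
  g(x) = 4·x^2 + 3·x   ⇒   g'(x) = 8·x + 3
  lim(x→∞) f'(x)/g'(x) = lim(x→∞) (6·x + 1)/(8·x + 3)
  = 3/4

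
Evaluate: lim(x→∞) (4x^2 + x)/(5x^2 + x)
This is an ∞/∞ indeterminate form.

Apply L'Hôpital's rule: differentiate numerator and denominator separately.
  f(x) = 4·x^2 + x   ⇒   f'(x) = 8·x + 1
  g(x) = 5·x^2 + x   ⇒   g'(x) = 10·x + 1
  lim(x→∞) f'(x)/g'(x) = lim(x→∞) (8·x + 1)/(10·x + 1)
  = 4/5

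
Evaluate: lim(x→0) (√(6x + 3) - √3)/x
This is a standard limit.

Factor or rationalize the expression:
  lim(x→0) (√(6x + 3) - √3)/x = sqrt(3)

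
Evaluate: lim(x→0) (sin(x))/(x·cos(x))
This is a 0/0 indeterminate form.

Apply L'Hôpital's rule: differentiate numerator and denominator separately.
  f(x) = sin(x)   ⇒   f'(x) = cos(x)
  g(x) = x·cos(x)   ⇒   g'(x) = -x·sin(x) + cos(x)
  lim(x→0) f'(x)/g'(x) = lim(x→0) (cos(x))/(-x·sin(x) + cos(x))
  = 1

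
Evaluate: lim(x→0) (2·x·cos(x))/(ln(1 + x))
This is a 0/0 indeterminate form.

Apply L'Hôpital's rule: differentiate numerator and denominator separately.
  f(x) = 2·x·cos(x)   ⇒   f'(x) = -2·x·sin(x) + 2·cos(x)
  g(x) = ln(x + 1)   ⇒   g'(x) = 1/(x + 1)
  lim(x→0) f'(x)/g'(x) = lim(x→0) (-2·x·sin(x) + 2·cos(x))/(1/(x + 1))
  = 2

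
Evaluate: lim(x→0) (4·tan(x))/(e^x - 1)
This is a 0/0 indeterminate form.

Apply L'Hôpital's rule: differentiate numerator and denominator separately.
  f(x) = 4·tan(x)   ⇒   f'(x) = 4·tan(x)^2 + 4
  g(x) = e^(x) - 1   ⇒   g'(x) = e^(x)
  lim(x→0) f'(x)/g'(x) = lim(x→0) (4·tan(x)^2 + 4)/(e^(x))
  = 4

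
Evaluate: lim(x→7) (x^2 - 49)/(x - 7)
This is a standard limit.

Factor or rationalize the expression:
  lim(x→7) (x^2 - 49)/(x - 7) = 14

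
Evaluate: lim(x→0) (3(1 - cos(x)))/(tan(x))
This is a 0/0 indeterminate form.

Apply L'Hôpital's rule: differentiate numerator and denominator separately.
  f(x) = 3 - 3·cos(x)   ⇒   f'(x) = 3·sin(x)
  g(x) = tan(x)   ⇒   g'(x) = tan(x)^2 + 1
  lim(x→0) f'(x)/g'(x) = lim(x→0) (3·sin(x))/(tan(x)^2 + 1)
  = 0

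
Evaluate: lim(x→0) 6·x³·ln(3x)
This is a 0·∞ indeterminate form.

Rewrite 0·∞ as a quotient (0/0 or ∞/∞ form), then apply L'Hôpital's rule:
  lim(x→0) 6·x³·ln(3x) = 0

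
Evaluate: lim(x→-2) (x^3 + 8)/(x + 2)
This is a standard limit.

Factor or rationalize the expression:
  lim(x→-2) (x^3 + 8)/(x + 2) = 12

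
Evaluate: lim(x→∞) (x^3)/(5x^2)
This is an ∞/∞ indeterminate form.

Apply L'Hôpital's rule: differentiate numerator and denominator separately.
  f(x) = x^3   ⇒   f'(x) = 3·x^2
  g(x) = 5·x^2   ⇒   g'(x) = 10·x
  lim(x→∞) f'(x)/g'(x) = lim(x→∞) (3·x^2)/(10·x)
  = ∞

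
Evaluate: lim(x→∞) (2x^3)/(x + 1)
This is an ∞/∞ indeterminate form.

Apply L'Hôpital's rule: differentiate numerator and denominator separately.
  f(x) = 2·x^3   ⇒   f'(x) = 6·x^2
  g(x) = x + 1   ⇒   g'(x) = 1
  lim(x→∞) f'(x)/g'(x) = lim(x→∞) (6·x^2)/(1)
  = ∞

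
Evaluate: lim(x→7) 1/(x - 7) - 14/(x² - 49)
This is an ∞-∞ indeterminate form.

Combine fractions or rationalize to convert ∞-∞ to 0/0 form:
  lim(x→7) 1/(x - 7) - 14/(x² - 49) = 1/14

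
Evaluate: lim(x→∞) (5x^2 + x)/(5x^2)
This is an ∞/∞ indeterminate form.

Apply L'Hôpital's rule: differentiate numerator and denominator separately.
  f(x) = 5·x^2 + x   ⇒   f'(x) = 10·x + 1
  g(x) = 5·x^2   ⇒   g'(x) = 10·x
  lim(x→∞) f'(x)/g'(x) = lim(x→∞) (10·x + 1)/(10·x)
  = 1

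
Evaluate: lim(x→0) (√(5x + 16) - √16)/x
This is a standard limit.

Factor or rationalize the expression:
  lim(x→0) (√(5x + 16) - √16)/x = 5/8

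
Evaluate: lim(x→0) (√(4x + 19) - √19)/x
This is a standard limit.

Factor or rationalize the expression:
  lim(x→0) (√(4x + 19) - √19)/x = 2·sqrt(19)/19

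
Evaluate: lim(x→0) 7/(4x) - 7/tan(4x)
This is an ∞-∞ indeterminate form.

Combine fractions or rationalize to convert ∞-∞ to 0/0 form:
  lim(x→0) 7/(4x) - 7/tan(4x) = 0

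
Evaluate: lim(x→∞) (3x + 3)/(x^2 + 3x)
This is an ∞/∞ indeterminate form.

Apply L'Hôpital's rule: differentiate numerator and denominator separately.
  f(x) = 3·x + 3   ⇒   f'(x) = 3
  g(x) = x^2 + 3·x   ⇒   g'(x) = 2·x + 3
  lim(x→∞) f'(x)/g'(x) = lim(x→∞) (3)/(2·x + 3)
  = 0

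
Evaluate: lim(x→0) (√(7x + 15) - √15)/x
This is a standard limit.

Factor or rationalize the expression:
  lim(x→0) (√(7x + 15) - √15)/x = 7·sqrt(15)/30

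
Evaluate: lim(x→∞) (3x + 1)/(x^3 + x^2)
This is an ∞/∞ indeterminate form.

Apply L'Hôpital's rule: differentiate numerator and denominator separately.
  f(x) = 3·x + 1   ⇒   f'(x) = 3
  g(x) = x^3 + x^2   ⇒   g'(x) = 3·x^2 + 2·x
  lim(x→∞) f'(x)/g'(x) = lim(x→∞) (3)/(3·x^2 + 2·x)
  = 0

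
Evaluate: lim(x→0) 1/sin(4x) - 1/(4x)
This is an ∞-∞ indeterminate form.

Combine fractions or rationalize to convert ∞-∞ to 0/0 form:
  lim(x→0) 1/sin(4x) - 1/(4x) = 0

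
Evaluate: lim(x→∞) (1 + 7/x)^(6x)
This is an exponential indeterminate form.

For exponential indeterminate forms, take the natural log:
  Let L = lim(x→∞) (1 + 7/x)^(6x)
  Then ln(L) = lim(x→∞) [exponent × ln(base)]
  Evaluate using L'Hôpital or standard limits, then exponentiate.
  L = e^(42)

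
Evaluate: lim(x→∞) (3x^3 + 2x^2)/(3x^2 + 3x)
This is an ∞/∞ indeterminate form.

Apply L'Hôpital's rule: differentiate numerator and denominator separately.
  f(x) = 3·x^3 + 2·x^2   ⇒   f'(x) = 9·x^2 + 4·x
  g(x) = 3·x^2 + 3·x   ⇒   g'(x) = 6·x + 3
  lim(x→∞) f'(x)/g'(x) = lim(x→∞) (9·x^2 + 4·x)/(6·x + 3)
  = ∞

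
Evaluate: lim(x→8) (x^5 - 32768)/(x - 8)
This is a standard limit.

Factor or rationalize the expression:
  lim(x→8) (x^5 - 32768)/(x - 8) = 20480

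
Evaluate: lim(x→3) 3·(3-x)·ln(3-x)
This is a 0·∞ indeterminate form.

Rewrite 0·∞ as a quotient (0/0 or ∞/∞ form), then apply L'Hôpital's rule:
  lim(x→3) 3·(3-x)·ln(3-x) = 0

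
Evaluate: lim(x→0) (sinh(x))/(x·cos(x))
This is a 0/0 indeterminate form.

Apply L'Hôpital's rule: differentiate numerator and denominator separately.
  f(x) = sinh(x)   ⇒   f'(x) = cosh(x)
  g(x) = x·cos(x)   ⇒   g'(x) = -x·sin(x) + cos(x)
  lim(x→0) f'(x)/g'(x) = lim(x→0) (cosh(x))/(-x·sin(x) + cos(x))
  = 1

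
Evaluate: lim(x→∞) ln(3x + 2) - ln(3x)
This is an ∞-∞ indeterminate form.

Combine fractions or rationalize to convert ∞-∞ to 0/0 form:
  lim(x→∞) ln(3x + 2) - ln(3x) = 0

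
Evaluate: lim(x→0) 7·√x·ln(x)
This is a 0·∞ indeterminate form.

Rewrite 0·∞ as a quotient (0/0 or ∞/∞ form), then apply L'Hôpital's rule:
  lim(x→0) 7·√x·ln(x) = 0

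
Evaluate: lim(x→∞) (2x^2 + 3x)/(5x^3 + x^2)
This is an ∞/∞ indeterminate form.

Apply L'Hôpital's rule: differentiate numerator and denominator separately.
  f(x) = 2·x^2 + 3·x   ⇒   f'(x) = 4·x + 3
  g(x) = 5·x^3 + x^2   ⇒   g'(x) = 15·x^2 + 2·x
  lim(x→∞) f'(x)/g'(x) = lim(x→∞) (4·x + 3)/(15·x^2 + 2·x)
  = 0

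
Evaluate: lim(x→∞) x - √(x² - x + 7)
This is an ∞-∞ indeterminate form.

Combine fractions or rationalize to convert ∞-∞ to 0/0 form:
  lim(x→∞) x - √(x² - x + 7) = 1/2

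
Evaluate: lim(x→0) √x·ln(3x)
This is a 0·∞ indeterminate form.

Rewrite 0·∞ as a quotient (0/0 or ∞/∞ form), then apply L'Hôpital's rule:
  lim(x→0) √x·ln(3x) = 0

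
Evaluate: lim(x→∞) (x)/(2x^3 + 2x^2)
This is an ∞/∞ indeterminate form.

Apply L'Hôpital's rule: differentiate numerator and denominator separately.
  f(x) = x   ⇒   f'(x) = 1
  g(x) = 2·x^3 + 2·x^2   ⇒   g'(x) = 6·x^2 + 4·x
  lim(x→∞) f'(x)/g'(x) = lim(x→∞) (1)/(6·x^2 + 4·x)
  = 0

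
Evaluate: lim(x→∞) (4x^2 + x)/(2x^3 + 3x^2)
This is an ∞/∞ indeterminate form.

Apply L'Hôpital's rule: differentiate numerator and denominator separately.
  f(x) = 4·x^2 + x   ⇒   f'(x) = 8·x + 1
  g(x) = 2·x^3 + 3·x^2   ⇒   g'(x) = 6·x^2 + 6·x
  lim(x→∞) f'(x)/g'(x) = lim(x→∞) (8·x + 1)/(6·x^2 + 6·x)
  = 0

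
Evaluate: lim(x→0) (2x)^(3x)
This is an exponential indeterminate form.

For exponential indeterminate forms, take the natural log:
  Let L = lim(x→0) (2x)^(3x)
  Then ln(L) = lim(x→0) [exponent × ln(base)]
  Evaluate using L'Hôpital or standard limits, then exponentiate.
  L = 1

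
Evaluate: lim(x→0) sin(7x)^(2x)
This is an exponential indeterminate form.

For exponential indeterminate forms, take the natural log:
  Let L = lim(x→0) sin(7x)^(2x)
  Then ln(L) = lim(x→0) [exponent × ln(base)]
  Evaluate using L'Hôpital or standard limits, then exponentiate.
  L = 1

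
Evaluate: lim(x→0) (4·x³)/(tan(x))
This is a 0/0 indeterminate form.

Apply L'Hôpital's rule: differentiate numerator and denominator separately.
  f(x) = 4·x^3   ⇒   f'(x) = 12·x^2
  g(x) = tan(x)   ⇒   g'(x) = tan(x)^2 + 1
  lim(x→0) f'(x)/g'(x) = lim(x→0) (12·x^2)/(tan(x)^2 + 1)
  = 0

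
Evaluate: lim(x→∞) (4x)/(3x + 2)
This is an ∞/∞ indeterminate form.

Apply L'Hôpital's rule: differentiate numerator and denominator separately.
  f(x) = 4·x   ⇒   f'(x) = 4
  g(x) = 3·x + 2   ⇒   g'(x) = 3
  lim(x→∞) f'(x)/g'(x) = lim(x→∞) (4)/(3)
  = 4/3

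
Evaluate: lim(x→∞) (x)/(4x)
This is an ∞/∞ indeterminate form.

Apply L'Hôpital's rule: differentiate numerator and denominator separately.
  f(x) = x   ⇒   f'(x) = 1
  g(x) = 4·x   ⇒   g'(x) = 4
  lim(x→∞) f'(x)/g'(x) = lim(x→∞) (1)/(4)
  = 1/4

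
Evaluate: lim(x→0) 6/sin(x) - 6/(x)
This is an ∞-∞ indeterminate form.

Combine fractions or rationalize to convert ∞-∞ to 0/0 form:
  lim(x→0) 6/sin(x) - 6/(x) = 0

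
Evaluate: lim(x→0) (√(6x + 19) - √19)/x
This is a standard limit.

Factor or rationalize the expression:
  lim(x→0) (√(6x + 19) - √19)/x = 3·sqrt(19)/19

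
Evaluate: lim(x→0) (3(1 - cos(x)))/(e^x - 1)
This is a 0/0 indeterminate form.

Apply L'Hôpital's rule: differentiate numerator and denominator separately.
  f(x) = 3 - 3·cos(x)   ⇒   f'(x) = 3·sin(x)
  g(x) = e^(x) - 1   ⇒   g'(x) = e^(x)
  lim(x→0) f'(x)/g'(x) = lim(x→0) (3·sin(x))/(e^(x))
  = 0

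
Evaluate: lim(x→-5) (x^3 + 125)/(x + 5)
This is a standard limit.

Factor or rationalize the expression:
  lim(x→-5) (x^3 + 125)/(x + 5) = 75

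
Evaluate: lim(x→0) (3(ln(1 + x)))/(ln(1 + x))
This is a 0/0 indeterminate form.

Apply L'Hôpital's rule: differentiate numerator and denominator separately.
  f(x) = 3·ln(x + 1)   ⇒   f'(x) = 3/(x + 1)
  g(x) = ln(x + 1)   ⇒   g'(x) = 1/(x + 1)
  lim(x→0) f'(x)/g'(x) = lim(x→0) (3/(x + 1))/(1/(x + 1))
  = 3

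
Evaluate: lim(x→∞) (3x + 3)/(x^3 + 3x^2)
This is an ∞/∞ indeterminate form.

Apply L'Hôpital's rule: differentiate numerator and denominator separately.
  f(x) = 3·x + 3   ⇒   f'(x) = 3
  g(x) = x^3 + 3·x^2   ⇒   g'(x) = 3·x^2 + 6·x
  lim(x→∞) f'(x)/g'(x) = lim(x→∞) (3)/(3·x^2 + 6·x)
  = 0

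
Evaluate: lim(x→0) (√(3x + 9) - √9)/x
This is a standard limit.

Factor or rationalize the expression:
  lim(x→0) (√(3x + 9) - √9)/x = 1/2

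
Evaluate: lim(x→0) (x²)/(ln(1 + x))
This is a 0/0 indeterminate form.

Apply L'Hôpital's rule: differentiate numerator and denominator separately.
  f(x) = x^2   ⇒   f'(x) = 2·x
  g(x) = ln(x + 1)   ⇒   g'(x) = 1/(x + 1)
  lim(x→0) f'(x)/g'(x) = lim(x→0) (2·x)/(1/(x + 1))
  = 0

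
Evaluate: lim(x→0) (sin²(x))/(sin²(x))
This is a 0/0 indeterminate form.

Apply L'Hôpital's rule: differentiate numerator and denominator separately.
  f(x) = sin(x)^2   ⇒   f'(x) = 2·sin(x)·cos(x)
  g(x) = sin(x)^2   ⇒   g'(x) = 2·sin(x)·cos(x)
  lim(x→0) f'(x)/g'(x) = lim(x→0) (2·sin(x)·cos(x))/(2·sin(x)·cos(x))
  = 1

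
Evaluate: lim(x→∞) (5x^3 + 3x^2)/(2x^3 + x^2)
This is an ∞/∞ indeterminate form.

Apply L'Hôpital's rule: differentiate numerator and denominator separately.
  f(x) = 5·x^3 + 3·x^2   ⇒   f'(x) = 15·x^2 + 6·x
  g(x) = 2·x^3 + x^2   ⇒   g'(x) = 6·x^2 + 2·x
  lim(x→∞) f'(x)/g'(x) = lim(x→∞) (15·x^2 + 6·x)/(6·x^2 + 2·x)
  = 5/2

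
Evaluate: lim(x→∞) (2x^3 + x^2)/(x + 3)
This is an ∞/∞ indeterminate form.

Apply L'Hôpital's rule: differentiate numerator and denominator separately.
  f(x) = 2·x^3 + x^2   ⇒   f'(x) = 6·x^2 + 2·x
  g(x) = x + 3   ⇒   g'(x) = 1
  lim(x→∞) f'(x)/g'(x) = lim(x→∞) (6·x^2 + 2·x)/(1)
  = ∞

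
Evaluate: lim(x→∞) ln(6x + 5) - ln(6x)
This is an ∞-∞ indeterminate form.

Combine fractions or rationalize to convert ∞-∞ to 0/0 form:
  lim(x→∞) ln(6x + 5) - ln(6x) = 0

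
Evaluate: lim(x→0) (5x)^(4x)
This is an exponential indeterminate form.

For exponential indeterminate forms, take the natural log:
  Let L = lim(x→0) (5x)^(4x)
  Then ln(L) = lim(x→0) [exponent × ln(base)]
  Evaluate using L'Hôpital or standard limits, then exponentiate.
  L = 1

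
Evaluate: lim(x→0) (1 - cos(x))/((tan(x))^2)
This is a 0/0 indeterminate form.

Apply L'Hôpital's rule: differentiate numerator and denominator separately.
  f(x) = 1 - cos(x)   ⇒   f'(x) = sin(x)
  g(x) = tan(x)^2   ⇒   g'(x) = (2·tan(x)^2 + 2)·tan(x)
  lim(x→0) f'(x)/g'(x) = lim(x→0) (sin(x))/((2·tan(x)^2 + 2)·tan(x))
  = 1/2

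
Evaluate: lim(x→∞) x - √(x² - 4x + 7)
This is an ∞-∞ indeterminate form.

Combine fractions or rationalize to convert ∞-∞ to 0/0 form:
  lim(x→∞) x - √(x² - 4x + 7) = 2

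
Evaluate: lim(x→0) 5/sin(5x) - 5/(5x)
This is an ∞-∞ indeterminate form.

Combine fractions or rationalize to convert ∞-∞ to 0/0 form:
  lim(x→0) 5/sin(5x) - 5/(5x) = 0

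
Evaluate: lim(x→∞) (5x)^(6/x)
This is an exponential indeterminate form.

For exponential indeterminate forms, take the natural log:
  Let L = lim(x→∞) (5x)^(6/x)
  Then ln(L) = lim(x→∞) [exponent × ln(base)]
  Evaluate using L'Hôpital or standard limits, then exponentiate.
  L = 1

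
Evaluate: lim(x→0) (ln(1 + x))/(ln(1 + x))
This is a 0/0 indeterminate form.

Apply L'Hôpital's rule: differentiate numerator and denominator separately.
  f(x) = ln(x + 1)   ⇒   f'(x) = 1/(x + 1)
  g(x) = ln(x + 1)   ⇒   g'(x) = 1/(x + 1)
  lim(x→0) f'(x)/g'(x) = lim(x→0) (1/(x + 1))/(1/(x + 1))
  = 1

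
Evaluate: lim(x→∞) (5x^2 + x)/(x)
This is an ∞/∞ indeterminate form.

Apply L'Hôpital's rule: differentiate numerator and denominator separately.
  f(x) = 5·x^2 + x   ⇒   f'(x) = 10·x + 1
  g(x) = x   ⇒   g'(x) = 1
  lim(x→∞) f'(x)/g'(x) = lim(x→∞) (10·x + 1)/(1)
  = ∞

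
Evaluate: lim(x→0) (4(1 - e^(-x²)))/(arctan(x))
This is a 0/0 indeterminate form.

Apply L'Hôpital's rule: differentiate numerator and denominator separately.
  f(x) = 4 - 4·e^(-x^2)   ⇒   f'(x) = 8·x·e^(-x^2)
  g(x) = atan(x)   ⇒   g'(x) = 1/(x^2 + 1)
  lim(x→0) f'(x)/g'(x) = lim(x→0) (8·x·e^(-x^2))/(1/(x^2 + 1))
  = 0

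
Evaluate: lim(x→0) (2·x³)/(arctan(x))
This is a 0/0 indeterminate form.

Apply L'Hôpital's rule: differentiate numerator and denominator separately.
  f(x) = 2·x^3   ⇒   f'(x) = 6·x^2
  g(x) = atan(x)   ⇒   g'(x) = 1/(x^2 + 1)
  lim(x→0) f'(x)/g'(x) = lim(x→0) (6·x^2)/(1/(x^2 + 1))
  = 0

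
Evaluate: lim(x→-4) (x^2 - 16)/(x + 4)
This is a standard limit.

Factor or rationalize the expression:
  lim(x→-4) (x^2 - 16)/(x + 4) = -8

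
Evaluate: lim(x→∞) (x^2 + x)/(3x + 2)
This is an ∞/∞ indeterminate form.

Apply L'Hôpital's rule: differentiate numerator and denominator separately.
  f(x) = x^2 + x   ⇒   f'(x) = 2·x + 1
  g(x) = 3·x + 2   ⇒   g'(x) = 3
  lim(x→∞) f'(x)/g'(x) = lim(x→∞) (2·x + 1)/(3)
  = ∞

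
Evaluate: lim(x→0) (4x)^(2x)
This is an exponential indeterminate form.

For exponential indeterminate forms, take the natural log:
  Let L = lim(x→0) (4x)^(2x)
  Then ln(L) = lim(x→0) [exponent × ln(base)]
  Evaluate using L'Hôpital or standard limits, then exponentiate.
  L = 1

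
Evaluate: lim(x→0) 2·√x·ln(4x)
This is a 0·∞ indeterminate form.

Rewrite 0·∞ as a quotient (0/0 or ∞/∞ form), then apply L'Hôpital's rule:
  lim(x→0) 2·√x·ln(4x) = 0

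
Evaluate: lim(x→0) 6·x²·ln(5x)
This is a 0·∞ indeterminate form.

Rewrite 0·∞ as a quotient (0/0 or ∞/∞ form), then apply L'Hôpital's rule:
  lim(x→0) 6·x²·ln(5x) = 0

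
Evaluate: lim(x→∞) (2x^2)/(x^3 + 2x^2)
This is an ∞/∞ indeterminate form.

Apply L'Hôpital's rule: differentiate numerator and denominator separately.
  f(x) = 2·x^2   ⇒   f'(x) = 4·x
  g(x) = x^3 + 2·x^2   ⇒   g'(x) = 3·x^2 + 4·x
  lim(x→∞) f'(x)/g'(x) = lim(x→∞) (4·x)/(3·x^2 + 4·x)
  = 0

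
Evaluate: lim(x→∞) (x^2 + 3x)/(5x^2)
This is an ∞/∞ indeterminate form.

Apply L'Hôpital's rule: differentiate numerator and denominator separately.
  f(x) = x^2 + 3·x   ⇒   f'(x) = 2·x + 3
  g(x) = 5·x^2   ⇒   g'(x) = 10·x
  lim(x→∞) f'(x)/g'(x) = lim(x→∞) (2·x + 3)/(10·x)
  = 1/5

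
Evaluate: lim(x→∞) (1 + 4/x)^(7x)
This is an exponential indeterminate form.

For exponential indeterminate forms, take the natural log:
  Let L = lim(x→∞) (1 + 4/x)^(7x)
  Then ln(L) = lim(x→∞) [exponent × ln(base)]
  Evaluate using L'Hôpital or standard limits, then exponentiate.
  L = e^(28)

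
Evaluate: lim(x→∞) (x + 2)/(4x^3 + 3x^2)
This is an ∞/∞ indeterminate form.

Apply L'Hôpital's rule: differentiate numerator and denominator separately.
  f(x) = x + 2   ⇒   f'(x) = 1
  g(x) = 4·x^3 + 3·x^2   ⇒   g'(x) = 12·x^2 + 6·x
  lim(x→∞) f'(x)/g'(x) = lim(x→∞) (1)/(12·x^2 + 6·x)
  = 0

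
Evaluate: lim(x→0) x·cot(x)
This is a 0·∞ indeterminate form.

Rewrite 0·∞ as a quotient (0/0 or ∞/∞ form), then apply L'Hôpital's rule:
  lim(x→0) x·cot(x) = 1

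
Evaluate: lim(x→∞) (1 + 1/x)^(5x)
This is an exponential indeterminate form.

For exponential indeterminate forms, take the natural log:
  Let L = lim(x→∞) (1 + 1/x)^(5x)
  Then ln(L) = lim(x→∞) [exponent × ln(base)]
  Evaluate using L'Hôpital or standard limits, then exponentiate.
  L = e^(5)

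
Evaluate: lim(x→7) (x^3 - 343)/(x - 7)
This is a standard limit.

Factor or rationalize the expression:
  lim(x→7) (x^3 - 343)/(x - 7) = 147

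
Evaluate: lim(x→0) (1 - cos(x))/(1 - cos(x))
This is a 0/0 indeterminate form.

Apply L'Hôpital's rule: differentiate numerator and denominator separately.
  f(x) = 1 - cos(x)   ⇒   f'(x) = sin(x)
  g(x) = 1 - cos(x)   ⇒   g'(x) = sin(x)
  lim(x→0) f'(x)/g'(x) = lim(x→0) (sin(x))/(sin(x))
  = 1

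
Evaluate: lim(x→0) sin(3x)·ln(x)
This is a 0·∞ indeterminate form.

Rewrite 0·∞ as a quotient (0/0 or ∞/∞ form), then apply L'Hôpital's rule:
  lim(x→0) sin(3x)·ln(x) = 0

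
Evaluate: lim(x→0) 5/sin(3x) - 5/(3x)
This is an ∞-∞ indeterminate form.

Combine fractions or rationalize to convert ∞-∞ to 0/0 form:
  lim(x→0) 5/sin(3x) - 5/(3x) = 0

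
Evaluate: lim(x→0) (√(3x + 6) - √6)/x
This is a standard limit.

Factor or rationalize the expression:
  lim(x→0) (√(3x + 6) - √6)/x = sqrt(6)/4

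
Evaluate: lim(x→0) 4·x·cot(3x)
This is a 0·∞ indeterminate form.

Rewrite 0·∞ as a quotient (0/0 or ∞/∞ form), then apply L'Hôpital's rule:
  lim(x→0) 4·x·cot(3x) = 4/3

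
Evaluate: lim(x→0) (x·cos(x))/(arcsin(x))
This is a 0/0 indeterminate form.

Apply L'Hôpital's rule: differentiate numerator and denominator separately.
  f(x) = x·cos(x)   ⇒   f'(x) = -x·sin(x) + cos(x)
  g(x) = asin(x)   ⇒   g'(x) = 1/sqrt(1 - x^2)
  lim(x→0) f'(x)/g'(x) = lim(x→0) (-x·sin(x) + cos(x))/(1/sqrt(1 - x^2))
  = 1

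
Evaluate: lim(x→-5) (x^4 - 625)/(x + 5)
This is a standard limit.

Factor or rationalize the expression:
  lim(x→-5) (x^4 - 625)/(x + 5) = -500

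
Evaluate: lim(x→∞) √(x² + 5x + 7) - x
This is an ∞-∞ indeterminate form.

Combine fractions or rationalize to convert ∞-∞ to 0/0 form:
  lim(x→∞) √(x² + 5x + 7) - x = 5/2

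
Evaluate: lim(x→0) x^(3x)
This is an exponential indeterminate form.

For exponential indeterminate forms, take the natural log:
  Let L = lim(x→0) x^(3x)
  Then ln(L) = lim(x→0) [exponent × ln(base)]
  Evaluate using L'Hôpital or standard limits, then exponentiate.
  L = 1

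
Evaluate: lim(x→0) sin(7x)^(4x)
This is an exponential indeterminate form.

For exponential indeterminate forms, take the natural log:
  Let L = lim(x→0) sin(7x)^(4x)
  Then ln(L) = lim(x→0) [exponent × ln(base)]
  Evaluate using L'Hôpital or standard limits, then exponentiate.
  L = 1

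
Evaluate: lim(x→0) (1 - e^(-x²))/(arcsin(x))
This is a 0/0 indeterminate form.

Apply L'Hôpital's rule: differentiate numerator and denominator separately.
  f(x) = 1 - e^(-x^2)   ⇒   f'(x) = 2·x·e^(-x^2)
  g(x) = asin(x)   ⇒   g'(x) = 1/sqrt(1 - x^2)
  lim(x→0) f'(x)/g'(x) = lim(x→0) (2·x·e^(-x^2))/(1/sqrt(1 - x^2))
  = 0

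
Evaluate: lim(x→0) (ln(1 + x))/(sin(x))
This is a 0/0 indeterminate form.

Apply L'Hôpital's rule: differentiate numerator and denominator separately.
  f(x) = ln(x + 1)   ⇒   f'(x) = 1/(x + 1)
  g(x) = sin(x)   ⇒   g'(x) = cos(x)
  lim(x→0) f'(x)/g'(x) = lim(x→0) (1/(x + 1))/(cos(x))
  = 1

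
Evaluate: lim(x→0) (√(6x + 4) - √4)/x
This is a standard limit.

Factor or rationalize the expression:
  lim(x→0) (√(6x + 4) - √4)/x = 3/2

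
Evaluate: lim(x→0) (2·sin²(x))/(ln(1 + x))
This is a 0/0 indeterminate form.

Apply L'Hôpital's rule: differentiate numerator and denominator separately.
  f(x) = 2·sin(x)^2   ⇒   f'(x) = 4·sin(x)·cos(x)
  g(x) = ln(x + 1)   ⇒   g'(x) = 1/(x + 1)
  lim(x→0) f'(x)/g'(x) = lim(x→0) (4·sin(x)·cos(x))/(1/(x + 1))
  = 0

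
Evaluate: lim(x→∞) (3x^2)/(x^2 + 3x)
This is an ∞/∞ indeterminate form.

Apply L'Hôpital's rule: differentiate numerator and denominator separately.
  f(x) = 3·x^2   ⇒   f'(x) = 6·x
  g(x) = x^2 + 3·x   ⇒   g'(x) = 2·x + 3
  lim(x→∞) f'(x)/g'(x) = lim(x→∞) (6·x)/(2·x + 3)
  = 3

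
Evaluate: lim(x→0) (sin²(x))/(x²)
This is a 0/0 indeterminate form.

Apply L'Hôpital's rule: differentiate numerator and denominator separately.
  f(x) = sin(x)^2   ⇒   f'(x) = 2·sin(x)·cos(x)
  g(x) = x^2   ⇒   g'(x) = 2·x
  lim(x→0) f'(x)/g'(x) = lim(x→0) (2·sin(x)·cos(x))/(2·x)
  = 1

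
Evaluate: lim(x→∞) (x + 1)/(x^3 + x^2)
This is an ∞/∞ indeterminate form.

Apply L'Hôpital's rule: differentiate numerator and denominator separately.
  f(x) = x + 1   ⇒   f'(x) = 1
  g(x) = x^3 + x^2   ⇒   g'(x) = 3·x^2 + 2·x
  lim(x→∞) f'(x)/g'(x) = lim(x→∞) (1)/(3·x^2 + 2·x)
  = 0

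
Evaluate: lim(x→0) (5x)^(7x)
This is an exponential indeterminate form.

For exponential indeterminate forms, take the natural log:
  Let L = lim(x→0) (5x)^(7x)
  Then ln(L) = lim(x→0) [exponent × ln(base)]
  Evaluate using L'Hôpital or standard limits, then exponentiate.
  L = 1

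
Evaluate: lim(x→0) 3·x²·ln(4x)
This is a 0·∞ indeterminate form.

Rewrite 0·∞ as a quotient (0/0 or ∞/∞ form), then apply L'Hôpital's rule:
  lim(x→0) 3·x²·ln(4x) = 0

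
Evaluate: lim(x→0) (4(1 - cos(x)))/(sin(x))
This is a 0/0 indeterminate form.

Apply L'Hôpital's rule: differentiate numerator and denominator separately.
  f(x) = 4 - 4·cos(x)   ⇒   f'(x) = 4·sin(x)
  g(x) = sin(x)   ⇒   g'(x) = cos(x)
  lim(x→0) f'(x)/g'(x) = lim(x→0) (4·sin(x))/(cos(x))
  = 0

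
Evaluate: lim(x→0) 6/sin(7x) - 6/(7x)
This is an ∞-∞ indeterminate form.

Combine fractions or rationalize to convert ∞-∞ to 0/0 form:
  lim(x→0) 6/sin(7x) - 6/(7x) = 0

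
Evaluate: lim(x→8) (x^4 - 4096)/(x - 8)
This is a standard limit.

Factor or rationalize the expression:
  lim(x→8) (x^4 - 4096)/(x - 8) = 2048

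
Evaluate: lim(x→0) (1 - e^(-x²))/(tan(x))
This is a 0/0 indeterminate form.

Apply L'Hôpital's rule: differentiate numerator and denominator separately.
  f(x) = 1 - e^(-x^2)   ⇒   f'(x) = 2·x·e^(-x^2)
  g(x) = tan(x)   ⇒   g'(x) = tan(x)^2 + 1
  lim(x→0) f'(x)/g'(x) = lim(x→0) (2·x·e^(-x^2))/(tan(x)^2 + 1)
  = 0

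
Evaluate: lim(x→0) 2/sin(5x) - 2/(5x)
This is an ∞-∞ indeterminate form.

Combine fractions or rationalize to convert ∞-∞ to 0/0 form:
  lim(x→0) 2/sin(5x) - 2/(5x) = 0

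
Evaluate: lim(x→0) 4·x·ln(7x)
This is a 0·∞ indeterminate form.

Rewrite 0·∞ as a quotient (0/0 or ∞/∞ form), then apply L'Hôpital's rule:
  lim(x→0) 4·x·ln(7x) = 0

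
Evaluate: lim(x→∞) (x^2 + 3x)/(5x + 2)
This is an ∞/∞ indeterminate form.

Apply L'Hôpital's rule: differentiate numerator and denominator separately.
  f(x) = x^2 + 3·x   ⇒   f'(x) = 2·x + 3
  g(x) = 5·x + 2   ⇒   g'(x) = 5
  lim(x→∞) f'(x)/g'(x) = lim(x→∞) (2·x + 3)/(5)
  = ∞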